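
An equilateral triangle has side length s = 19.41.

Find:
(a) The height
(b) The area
(a) The height splits the triangle into two 30-60-90 halves: h = s·√3/2 = 19.41·1.73205/2 ≈ 33.6191/2 ≈ 16.8096
(b) Area = (√3/4)·s² = (√3/4)·19.41² = (√3/4)·376.7481 ≈ 0.433013·376.7481 ≈ 163.137

Height = 16.81, Area = 163.1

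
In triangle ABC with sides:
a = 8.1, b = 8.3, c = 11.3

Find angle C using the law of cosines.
c² = a² + b² − 2ab·cos(C)  ⇒  cos(C) = (a² + b² − c²)/(2ab)
cos(C) = (8.1² + 8.3² − 11.3²)/(2·8.1·8.3) = (65.61 + 68.89 − 127.69)/134.46 = 6.81/134.46 ≈ 0.050647
C = arccos(0.050647) ≈ 87.0969°

C = 87.1°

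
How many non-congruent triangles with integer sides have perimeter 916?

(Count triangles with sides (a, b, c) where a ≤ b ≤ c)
Let a ≤ b ≤ c with a + b + c = 916. The only binding inequality is a + b > c, i.e. 916 − c > c, so c < 916/2; and c ≥ 916/3 since c is the largest side.
So 306 ≤ c ≤ 457. For each c, b runs from ⌈(916 − c)/2⌉ up to c (then a = 916 − b − c satisfies 1 ≤ a ≤ b automatically), giving c − ⌈(916 − c)/2⌉ + 1 choices.
Summing over c: 2 + 3 + 5 + 6 + … + 227 + 228  (152 terms, c = 306, …, 457) = 17480
Check (closed form: nearest integer to p²/48 for even p, (p+3)²/48 for odd p): 916²/48 = 839056/48 ≈ 17480.33 → 17480

17480 triangles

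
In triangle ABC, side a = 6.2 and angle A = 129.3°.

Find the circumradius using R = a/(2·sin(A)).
R = a/(2·sin(A)) = 6.2/(2·sin(129.3°))
sin(129.3°) ≈ 0.77384
R ≈ 6.2/(2·0.77384) = 6.2/1.54768 ≈ 4.00599

R = 4.006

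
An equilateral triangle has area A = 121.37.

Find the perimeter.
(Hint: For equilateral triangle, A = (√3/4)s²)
A = (√3/4)s²  ⇒  s² = 4A/√3 = 4·121.37/√3 = 485.48/1.73205 ≈ 280.292
s ≈ √280.292 ≈ 16.7419
Perimeter = 3s ≈ 3·16.7419 ≈ 50.2258

Perimeter = 50.23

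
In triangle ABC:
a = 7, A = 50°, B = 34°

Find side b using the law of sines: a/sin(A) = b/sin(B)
a/sin(A) = b/sin(B)  ⇒  b = a·sin(B)/sin(A) = 7·sin(34°)/sin(50°)
sin(34°) ≈ 0.559193, sin(50°) ≈ 0.766044
b ≈ 7·0.559193/0.766044 ≈ 3.91435/0.766044 ≈ 5.10982

b = 5.11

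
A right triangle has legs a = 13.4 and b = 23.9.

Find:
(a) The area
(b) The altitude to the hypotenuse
(a) The legs are perpendicular, so Area = ½·a·b = ½·13.4·23.9 = ½·320.26 = 160.13
(b) Hypotenuse c = √(a² + b²) = √(179.56 + 571.21) = √750.77 ≈ 27.4002
    Area = ½·c·h_c  ⇒  h_c = 2·Area/c = 320.26/27.4002 ≈ 11.6882

Area = 160.13, h_c = 11.69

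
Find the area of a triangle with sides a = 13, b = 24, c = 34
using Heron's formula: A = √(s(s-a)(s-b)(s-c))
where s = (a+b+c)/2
s = (13 + 24 + 34)/2 = 71/2 = 35.5
s − a = 22.5, s − b = 11.5, s − c = 1.5
s(s−a)(s−b)(s−c) = 35.5·22.5·11.5·1.5 = 13778.4375
Area = √13778.4375 ≈ 117.382

s = 35.5, Area = 117.4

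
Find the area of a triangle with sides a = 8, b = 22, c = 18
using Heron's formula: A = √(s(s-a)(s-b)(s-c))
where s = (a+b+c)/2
s = (8 + 22 + 18)/2 = 48/2 = 24
s − a = 16, s − b = 2, s − c = 6
s(s−a)(s−b)(s−c) = 24·16·2·6 = 4608
Area = √4608 ≈ 67.8823

s = 24.0, Area = 67.88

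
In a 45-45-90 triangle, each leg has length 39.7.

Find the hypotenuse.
In a 45-45-90 triangle the sides are in ratio 1 : 1 : √2, so hypotenuse = leg·√2.
Hypotenuse = 39.7·√2 ≈ 39.7·1.41421 ≈ 56.1443

Hypotenuse = 39.7√2 = 56.14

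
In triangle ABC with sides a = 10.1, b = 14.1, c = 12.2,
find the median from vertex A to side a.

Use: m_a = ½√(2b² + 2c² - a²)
m_a = ½√(2·14.1² + 2·12.2² − 10.1²) = ½√(2·198.81 + 2·148.84 − 102.01) = ½√(397.62 + 297.68 − 102.01) = ½√593.29
√593.29 ≈ 24.3575, so m_a ≈ 12.1788

m_a = 12.18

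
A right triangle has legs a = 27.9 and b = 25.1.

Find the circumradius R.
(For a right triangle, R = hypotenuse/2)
Hypotenuse c = √(a² + b²) = √(778.41 + 630.01) = √1408.42 ≈ 37.5289
R = c/2 ≈ 37.5289/2 ≈ 18.7645

R = 18.76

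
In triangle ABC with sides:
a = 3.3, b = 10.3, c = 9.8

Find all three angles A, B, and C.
Law of cosines for each angle (a² = 10.89, b² = 106.09, c² = 96.04):
cos(A) = (b² + c² − a²)/(2bc) = (106.09 + 96.04 − 10.89)/(2·10.3·9.8) = 191.24/201.88 ≈ 0.947295  ⇒  A ≈ 18.6848°
cos(B) = (a² + c² − b²)/(2ac) = (10.89 + 96.04 − 106.09)/(2·3.3·9.8) = 0.84/64.68 ≈ 0.012987  ⇒  B ≈ 89.2559°
cos(C) = (a² + b² − c²)/(2ab) = (10.89 + 106.09 − 96.04)/(2·3.3·10.3) = 20.94/67.98 ≈ 0.308032  ⇒  C ≈ 72.0593°
Check: A + B + C ≈ 180°

A = 18.68°, B = 89.26°, C = 72.06°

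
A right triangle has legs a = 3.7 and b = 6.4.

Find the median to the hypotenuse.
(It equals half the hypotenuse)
Hypotenuse c = √(a² + b²) = √(13.69 + 40.96) = √54.65 ≈ 7.39256
Median to hypotenuse = c/2 ≈ 7.39256/2 ≈ 3.69628

Median = 3.696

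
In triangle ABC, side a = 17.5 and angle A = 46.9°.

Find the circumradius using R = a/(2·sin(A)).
R = a/(2·sin(A)) = 17.5/(2·sin(46.9°))
sin(46.9°) ≈ 0.730162
R ≈ 17.5/(2·0.730162) = 17.5/1.46032 ≈ 11.9836

R = 11.98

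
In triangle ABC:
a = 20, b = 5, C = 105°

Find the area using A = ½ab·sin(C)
A = ½·a·b·sin(C) = ½·20·5·sin(105°)
sin(105°) ≈ 0.965926
A ≈ ½·100·0.965926 = 50·0.965926 ≈ 48.2963

Area = 48.3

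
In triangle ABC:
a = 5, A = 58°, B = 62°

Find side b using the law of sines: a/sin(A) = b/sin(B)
a/sin(A) = b/sin(B)  ⇒  b = a·sin(B)/sin(A) = 5·sin(62°)/sin(58°)
sin(62°) ≈ 0.882948, sin(58°) ≈ 0.848048
b ≈ 5·0.882948/0.848048 ≈ 4.41474/0.848048 ≈ 5.20576

b = 5.206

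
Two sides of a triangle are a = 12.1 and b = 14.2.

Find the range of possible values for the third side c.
Triangle inequality: |a − b| < c < a + b
|a − b| = |12.1 − 14.2| = 2.1
a + b = 12.1 + 14.2 = 26.3

2.1 < c < 26.3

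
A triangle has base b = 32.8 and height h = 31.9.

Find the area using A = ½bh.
A = ½·b·h = ½·32.8·31.9 = ½·1046.32 = 523.16

Area = 523.16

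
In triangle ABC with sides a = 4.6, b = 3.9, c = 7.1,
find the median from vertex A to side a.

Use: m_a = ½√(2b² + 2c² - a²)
m_a = ½√(2·3.9² + 2·7.1² − 4.6²) = ½√(2·15.21 + 2·50.41 − 21.16) = ½√(30.42 + 100.82 − 21.16) = ½√110.08
√110.08 ≈ 10.4919, so m_a ≈ 5.24595

m_a = 5.246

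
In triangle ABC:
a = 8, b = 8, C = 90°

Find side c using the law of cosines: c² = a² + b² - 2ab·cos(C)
c² = 8² + 8² − 2·8·8·cos(90°)
cos(90°) ≈ 0
c² ≈ 64 + 64 − 128·(0) ≈ 128 − 0 ≈ 128
c ≈ √128 ≈ 11.3137

c = 11.31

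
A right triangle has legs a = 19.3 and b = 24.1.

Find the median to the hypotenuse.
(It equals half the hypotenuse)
Hypotenuse c = √(a² + b²) = √(372.49 + 580.81) = √953.3 ≈ 30.8756
Median to hypotenuse = c/2 ≈ 30.8756/2 ≈ 15.4378

Median = 15.44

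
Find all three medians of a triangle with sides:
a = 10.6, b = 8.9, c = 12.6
Median formula: m_a = ½√(2b² + 2c² − a²) (and cyclically). a² = 112.36, b² = 79.21, c² = 158.76.
m_a = ½√(2·79.21 + 2·158.76 − 112.36) = ½√363.58 ≈ ½·19.0678 ≈ 9.53389
m_b = ½√(2·112.36 + 2·158.76 − 79.21) = ½√463.03 ≈ ½·21.5181 ≈ 10.7591
m_c = ½√(2·112.36 + 2·79.21 − 158.76) = ½√224.38 ≈ ½·14.9793 ≈ 7.48966

m_a = 9.534, m_b = 10.76, m_c = 7.49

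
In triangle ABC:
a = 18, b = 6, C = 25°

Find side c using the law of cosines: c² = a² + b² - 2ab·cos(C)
c² = 18² + 6² − 2·18·6·cos(25°)
cos(25°) ≈ 0.906308
c² ≈ 324 + 36 − 216·(0.906308) ≈ 360 − 195.762 ≈ 164.238
c ≈ √164.238 ≈ 12.8155

c = 12.82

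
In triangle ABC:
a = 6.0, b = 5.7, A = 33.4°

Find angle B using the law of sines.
a/sin(A) = b/sin(B)  ⇒  sin(B) = b·sin(A)/a = 5.7·sin(33.4°)/6.0
sin(33.4°) ≈ 0.550481
sin(B) ≈ 5.7·0.550481/6.0 ≈ 3.13774/6.0 ≈ 0.522957
B = arcsin(0.522957) ≈ 31.5308°
(Since b ≤ a we need B ≤ A, so the obtuse alternative 180° − 31.5308° ≈ 148.469° is rejected.)

B = 31.53°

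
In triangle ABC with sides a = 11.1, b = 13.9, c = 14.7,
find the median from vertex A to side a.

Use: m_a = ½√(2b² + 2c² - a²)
m_a = ½√(2·13.9² + 2·14.7² − 11.1²) = ½√(2·193.21 + 2·216.09 − 123.21) = ½√(386.42 + 432.18 − 123.21) = ½√695.39
√695.39 ≈ 26.3702, so m_a ≈ 13.1851

m_a = 13.19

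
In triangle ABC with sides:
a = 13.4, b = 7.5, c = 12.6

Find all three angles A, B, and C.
Law of cosines for each angle (a² = 179.56, b² = 56.25, c² = 158.76):
cos(A) = (b² + c² − a²)/(2bc) = (56.25 + 158.76 − 179.56)/(2·7.5·12.6) = 35.45/189 ≈ 0.187566  ⇒  A ≈ 79.1892°
cos(B) = (a² + c² − b²)/(2ac) = (179.56 + 158.76 − 56.25)/(2·13.4·12.6) = 282.07/337.68 ≈ 0.835317  ⇒  B ≈ 33.3511°
cos(C) = (a² + b² − c²)/(2ab) = (179.56 + 56.25 − 158.76)/(2·13.4·7.5) = 77.05/201 ≈ 0.383333  ⇒  C ≈ 67.4597°
Check: A + B + C ≈ 180°

A = 79.19°, B = 33.35°, C = 67.46°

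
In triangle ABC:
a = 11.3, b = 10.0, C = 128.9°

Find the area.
Two sides and the included angle (SAS): A = ½·a·b·sin(C) = ½·11.3·10.0·sin(128.9°)
sin(128.9°) ≈ 0.778243
A ≈ ½·113·0.778243 = 56.5·0.778243 ≈ 43.9707

Area = 43.97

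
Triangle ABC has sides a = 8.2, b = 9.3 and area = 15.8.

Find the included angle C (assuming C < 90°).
Area = ½·a·b·sin(C)  ⇒  sin(C) = 2·Area/(a·b) = 2·15.8/(8.2·9.3) = 31.6/76.26 ≈ 0.414372
C = arcsin(0.414372) ≈ 24.4798° (taking the acute solution since C < 90°)

C = 24.48°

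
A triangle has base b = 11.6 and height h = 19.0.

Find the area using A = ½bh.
A = ½·b·h = ½·11.6·19.0 = ½·220.4 = 110.2

Area = 110.2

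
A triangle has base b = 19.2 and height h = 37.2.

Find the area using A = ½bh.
A = ½·b·h = ½·19.2·37.2 = ½·714.24 = 357.12

Area = 357.12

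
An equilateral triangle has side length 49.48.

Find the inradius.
r = Area/s with s the semi-perimeter.
Area = (√3/4)·49.48² = (√3/4)·2448.2704 ≈ 0.433013·2448.2704 ≈ 1060.13
s = 3·49.48/2 = 74.22
r ≈ 1060.13/74.22 ≈ 14.2836
(Equivalently r = side/(2√3) = 49.48/3.4641 ≈ 14.2836.)

r = 14.28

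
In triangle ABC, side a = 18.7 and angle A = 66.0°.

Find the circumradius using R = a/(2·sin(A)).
R = a/(2·sin(A)) = 18.7/(2·sin(66.0°))
sin(66.0°) ≈ 0.913545
R ≈ 18.7/(2·0.913545) = 18.7/1.82709 ≈ 10.2348

R = 10.23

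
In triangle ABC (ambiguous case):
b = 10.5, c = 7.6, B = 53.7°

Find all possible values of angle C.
b/sin(B) = c/sin(C)  ⇒  sin(C) = c·sin(B)/b = 7.6·sin(53.7°)/10.5
sin(53.7°) ≈ 0.805928
sin(C) ≈ 7.6·0.805928/10.5 ≈ 6.12505/10.5 ≈ 0.583339
Candidate 1: C₁ = arcsin(0.583339) ≈ 35.6857°  →  A = 180° − 53.7° − 35.6857° ≈ 90.6143° > 0, valid
Candidate 2: C₂ = 180° − C₁ ≈ 144.314°  →  A = 180° − 53.7° − 144.314° ≈ -18.0143° ≤ 0, not a valid triangle

C = 35.69° (one solution)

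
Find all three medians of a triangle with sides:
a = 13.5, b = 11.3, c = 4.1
Median formula: m_a = ½√(2b² + 2c² − a²) (and cyclically). a² = 182.25, b² = 127.69, c² = 16.81.
m_a = ½√(2·127.69 + 2·16.81 − 182.25) = ½√106.75 ≈ ½·10.332 ≈ 5.16599
m_b = ½√(2·182.25 + 2·16.81 − 127.69) = ½√270.43 ≈ ½·16.4448 ≈ 8.22238
m_c = ½√(2·182.25 + 2·127.69 − 16.81) = ½√603.07 ≈ ½·24.5575 ≈ 12.2787

m_a = 5.166, m_b = 8.222, m_c = 12.28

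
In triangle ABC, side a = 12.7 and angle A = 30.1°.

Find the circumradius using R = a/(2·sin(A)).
R = a/(2·sin(A)) = 12.7/(2·sin(30.1°))
sin(30.1°) ≈ 0.501511
R ≈ 12.7/(2·0.501511) = 12.7/1.00302 ≈ 12.6617

R = 12.66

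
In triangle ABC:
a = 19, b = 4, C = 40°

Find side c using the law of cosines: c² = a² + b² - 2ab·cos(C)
c² = 19² + 4² − 2·19·4·cos(40°)
cos(40°) ≈ 0.766044
c² ≈ 361 + 16 − 152·(0.766044) ≈ 377 − 116.439 ≈ 260.561
c ≈ √260.561 ≈ 16.1419

c = 16.14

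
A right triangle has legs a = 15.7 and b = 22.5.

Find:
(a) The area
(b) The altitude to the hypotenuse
(a) The legs are perpendicular, so Area = ½·a·b = ½·15.7·22.5 = ½·353.25 = 176.625
(b) Hypotenuse c = √(a² + b²) = √(246.49 + 506.25) = √752.74 ≈ 27.4361
    Area = ½·c·h_c  ⇒  h_c = 2·Area/c = 353.25/27.4361 ≈ 12.8754

Area = 176.625, h_c = 12.88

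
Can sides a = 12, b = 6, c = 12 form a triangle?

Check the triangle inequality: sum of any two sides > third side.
a + b vs c: 12 + 6 = 18 > 12  ✓
a + c vs b: 12 + 12 = 24 > 6  ✓
b + c vs a: 6 + 12 = 18 > 12  ✓

Yes, triangle inequality satisfied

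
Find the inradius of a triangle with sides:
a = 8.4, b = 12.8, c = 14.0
r = Area/s where s is the semi-perimeter.
s = (8.4 + 12.8 + 14.0)/2 = 35.2/2 = 17.6
Area = √(s(s−a)(s−b)(s−c)) = √(17.6·9.2·4.8·3.6) ≈ √2797.98 ≈ 52.8959
r ≈ 52.8959/17.6 ≈ 3.00545

r = 3.005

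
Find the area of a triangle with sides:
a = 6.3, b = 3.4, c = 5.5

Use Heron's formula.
s = (6.3 + 3.4 + 5.5)/2 = 15.2/2 = 7.6
s − a = 1.3, s − b = 4.2, s − c = 2.1
s(s−a)(s−b)(s−c) = 7.6·1.3·4.2·2.1 ≈ 87.1416
Area = √87.1416 ≈ 9.33497

Area = 9.335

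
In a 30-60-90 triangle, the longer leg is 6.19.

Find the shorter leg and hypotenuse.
In a 30-60-90 triangle the sides are in ratio 1 : √3 : 2, so short leg = long leg/√3 and hypotenuse = 2·(short leg).
Short leg = 6.19/√3 ≈ 6.19/1.73205 ≈ 3.5738
Hypotenuse = 2·3.5738 ≈ 7.1476

Short leg = 3.574, Hypotenuse = 7.148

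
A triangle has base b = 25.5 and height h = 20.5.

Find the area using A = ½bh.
A = ½·b·h = ½·25.5·20.5 = ½·522.75 = 261.375

Area = 261.375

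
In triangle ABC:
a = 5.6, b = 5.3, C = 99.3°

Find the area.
Two sides and the included angle (SAS): A = ½·a·b·sin(C) = ½·5.6·5.3·sin(99.3°)
sin(99.3°) ≈ 0.986856
A ≈ ½·29.68·0.986856 = 14.84·0.986856 ≈ 14.6449

Area = 14.64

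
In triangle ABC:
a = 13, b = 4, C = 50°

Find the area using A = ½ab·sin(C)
A = ½·a·b·sin(C) = ½·13·4·sin(50°)
sin(50°) ≈ 0.766044
A ≈ ½·52·0.766044 = 26·0.766044 ≈ 19.9172

Area = 19.92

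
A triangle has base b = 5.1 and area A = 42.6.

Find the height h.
A = ½·b·h  ⇒  h = 2A/b = 2·42.6/5.1 = 85.2/5.1 ≈ 16.7059

h = 16.71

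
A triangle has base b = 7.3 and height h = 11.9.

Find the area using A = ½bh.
A = ½·b·h = ½·7.3·11.9 = ½·86.87 = 43.435

Area = 43.435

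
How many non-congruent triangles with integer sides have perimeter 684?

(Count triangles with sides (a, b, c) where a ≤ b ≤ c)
Let a ≤ b ≤ c with a + b + c = 684. The only binding inequality is a + b > c, i.e. 684 − c > c, so c < 684/2; and c ≥ 684/3 since c is the largest side.
So 228 ≤ c ≤ 341. For each c, b runs from ⌈(684 − c)/2⌉ up to c (then a = 684 − b − c satisfies 1 ≤ a ≤ b automatically), giving c − ⌈(684 − c)/2⌉ + 1 choices.
Summing over c: 1 + 2 + 4 + 5 + … + 169 + 170  (114 terms, c = 228, …, 341) = 9747
Check (closed form: nearest integer to p²/48 for even p, (p+3)²/48 for odd p): 684²/48 = 467856/48 ≈ 9747.00 → 9747

9747 triangles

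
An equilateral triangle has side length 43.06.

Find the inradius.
r = Area/s with s the semi-perimeter.
Area = (√3/4)·43.06² = (√3/4)·1854.1636 ≈ 0.433013·1854.1636 ≈ 802.876
s = 3·43.06/2 = 64.59
r ≈ 802.876/64.59 ≈ 12.4304
(Equivalently r = side/(2√3) = 43.06/3.4641 ≈ 12.4304.)

r = 12.43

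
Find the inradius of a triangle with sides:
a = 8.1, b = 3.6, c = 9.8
r = Area/s where s is the semi-perimeter.
s = (8.1 + 3.6 + 9.8)/2 = 21.5/2 = 10.75
Area = √(s(s−a)(s−b)(s−c)) = √(10.75·2.65·7.15·0.95) ≈ √193.501 ≈ 13.9105
r ≈ 13.9105/10.75 ≈ 1.294

r = 1.294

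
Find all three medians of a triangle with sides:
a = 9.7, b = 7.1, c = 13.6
Median formula: m_a = ½√(2b² + 2c² − a²) (and cyclically). a² = 94.09, b² = 50.41, c² = 184.96.
m_a = ½√(2·50.41 + 2·184.96 − 94.09) = ½√376.65 ≈ ½·19.4075 ≈ 9.70374
m_b = ½√(2·94.09 + 2·184.96 − 50.41) = ½√507.69 ≈ ½·22.532 ≈ 11.266
m_c = ½√(2·94.09 + 2·50.41 − 184.96) = ½√104.04 ≈ ½·10.2 ≈ 5.1

m_a = 9.704, m_b = 11.27, m_c = 5.1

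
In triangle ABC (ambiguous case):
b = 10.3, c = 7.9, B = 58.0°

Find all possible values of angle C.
b/sin(B) = c/sin(C)  ⇒  sin(C) = c·sin(B)/b = 7.9·sin(58.0°)/10.3
sin(58.0°) ≈ 0.848048
sin(C) ≈ 7.9·0.848048/10.3 ≈ 6.69958/10.3 ≈ 0.650445
Candidate 1: C₁ = arcsin(0.650445) ≈ 40.5751°  →  A = 180° − 58.0° − 40.5751° ≈ 81.4249° > 0, valid
Candidate 2: C₂ = 180° − C₁ ≈ 139.425°  →  A = 180° − 58.0° − 139.425° ≈ -17.4249° ≤ 0, not a valid triangle

C = 40.58° (one solution)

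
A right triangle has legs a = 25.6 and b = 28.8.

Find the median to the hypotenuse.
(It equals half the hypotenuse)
Hypotenuse c = √(a² + b²) = √(655.36 + 829.44) = √1484.8 ≈ 38.5331
Median to hypotenuse = c/2 ≈ 38.5331/2 ≈ 19.2666

Median = 19.27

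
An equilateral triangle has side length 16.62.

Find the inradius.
r = Area/s with s the semi-perimeter.
Area = (√3/4)·16.62² = (√3/4)·276.2244 ≈ 0.433013·276.2244 ≈ 119.609
s = 3·16.62/2 = 24.93
r ≈ 119.609/24.93 ≈ 4.79778
(Equivalently r = side/(2√3) = 16.62/3.4641 ≈ 4.79778.)

r = 4.798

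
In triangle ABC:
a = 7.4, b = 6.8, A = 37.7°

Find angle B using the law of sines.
a/sin(A) = b/sin(B)  ⇒  sin(B) = b·sin(A)/a = 6.8·sin(37.7°)/7.4
sin(37.7°) ≈ 0.611527
sin(B) ≈ 6.8·0.611527/7.4 ≈ 4.15838/7.4 ≈ 0.561944
B = arcsin(0.561944) ≈ 34.1903°
(Since b ≤ a we need B ≤ A, so the obtuse alternative 180° − 34.1903° ≈ 145.81° is rejected.)

B = 34.19°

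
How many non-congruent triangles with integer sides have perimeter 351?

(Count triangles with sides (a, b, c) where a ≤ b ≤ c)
Let a ≤ b ≤ c with a + b + c = 351. The only binding inequality is a + b > c, i.e. 351 − c > c, so c < 351/2; and c ≥ 351/3 since c is the largest side.
So 117 ≤ c ≤ 175. For each c, b runs from ⌈(351 − c)/2⌉ up to c (then a = 351 − b − c satisfies 1 ≤ a ≤ b automatically), giving c − ⌈(351 − c)/2⌉ + 1 choices.
Summing over c: 1 + 2 + 4 + 5 + … + 86 + 88  (59 terms, c = 117, …, 175) = 2611
Check (closed form: nearest integer to p²/48 for even p, (p+3)²/48 for odd p): (351+3)²/48 = 354²/48 = 125316/48 ≈ 2610.75 → 2611

2611 triangles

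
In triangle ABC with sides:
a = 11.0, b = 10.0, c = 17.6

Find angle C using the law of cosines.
c² = a² + b² − 2ab·cos(C)  ⇒  cos(C) = (a² + b² − c²)/(2ab)
cos(C) = (11.0² + 10.0² − 17.6²)/(2·11.0·10.0) = (121 + 100 − 309.76)/220 = -88.76/220 ≈ -0.403455
C = arccos(-0.403455) ≈ 113.794°

C = 113.8°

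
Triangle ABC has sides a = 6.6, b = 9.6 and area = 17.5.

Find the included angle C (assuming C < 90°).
Area = ½·a·b·sin(C)  ⇒  sin(C) = 2·Area/(a·b) = 2·17.5/(6.6·9.6) = 35/63.36 ≈ 0.552399
C = arcsin(0.552399) ≈ 33.5317° (taking the acute solution since C < 90°)

C = 33.53°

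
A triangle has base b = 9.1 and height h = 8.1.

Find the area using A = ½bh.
A = ½·b·h = ½·9.1·8.1 = ½·73.71 = 36.855

Area = 36.855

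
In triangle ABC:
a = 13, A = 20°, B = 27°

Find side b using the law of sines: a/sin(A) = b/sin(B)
a/sin(A) = b/sin(B)  ⇒  b = a·sin(B)/sin(A) = 13·sin(27°)/sin(20°)
sin(27°) ≈ 0.45399, sin(20°) ≈ 0.34202
b ≈ 13·0.45399/0.34202 ≈ 5.90188/0.34202 ≈ 17.2559

b = 17.26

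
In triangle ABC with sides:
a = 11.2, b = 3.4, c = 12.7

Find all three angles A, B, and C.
Law of cosines for each angle (a² = 125.44, b² = 11.56, c² = 161.29):
cos(A) = (b² + c² − a²)/(2bc) = (11.56 + 161.29 − 125.44)/(2·3.4·12.7) = 47.41/86.36 ≈ 0.548981  ⇒  A ≈ 56.7029°
cos(B) = (a² + c² − b²)/(2ac) = (125.44 + 161.29 − 11.56)/(2·11.2·12.7) = 275.17/284.48 ≈ 0.967274  ⇒  B ≈ 14.6987°
cos(C) = (a² + b² − c²)/(2ab) = (125.44 + 11.56 − 161.29)/(2·11.2·3.4) = -24.29/76.16 ≈ -0.318934  ⇒  C ≈ 108.598°
Check: A + B + C ≈ 180°

A = 56.7°, B = 14.7°, C = 108.6°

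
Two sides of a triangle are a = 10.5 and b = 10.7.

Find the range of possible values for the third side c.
Triangle inequality: |a − b| < c < a + b
|a − b| = |10.5 − 10.7| = 0.2
a + b = 10.5 + 10.7 = 21.2

0.2 < c < 21.2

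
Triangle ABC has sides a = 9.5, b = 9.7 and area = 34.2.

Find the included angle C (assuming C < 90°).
Area = ½·a·b·sin(C)  ⇒  sin(C) = 2·Area/(a·b) = 2·34.2/(9.5·9.7) = 68.4/92.15 ≈ 0.742268
C = arcsin(0.742268) ≈ 47.925° (taking the acute solution since C < 90°)

C = 47.92°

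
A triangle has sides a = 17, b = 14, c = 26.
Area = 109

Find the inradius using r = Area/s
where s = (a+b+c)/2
s = (17 + 14 + 26)/2 = 57/2 = 28.5
r = Area/s = 109/28.5 ≈ 3.82456

r = 3.825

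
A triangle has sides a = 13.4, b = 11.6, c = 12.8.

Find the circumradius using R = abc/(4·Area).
First find the area with Heron's formula.
s = (13.4 + 11.6 + 12.8)/2 = 18.9
Area = √(s(s−a)(s−b)(s−c)) = √(18.9·5.5·7.3·6.1) ≈ √4628.89 ≈ 68.036
abc = 13.4·11.6·12.8 = 1989.632
R = abc/(4·Area) ≈ 1989.632/(4·68.036) = 1989.632/272.144 ≈ 7.31096

R = 7.311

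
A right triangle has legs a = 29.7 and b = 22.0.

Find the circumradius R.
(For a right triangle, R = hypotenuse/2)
Hypotenuse c = √(a² + b²) = √(882.09 + 484) = √1366.09 ≈ 36.9607
R = c/2 ≈ 36.9607/2 ≈ 18.4803

R = 18.48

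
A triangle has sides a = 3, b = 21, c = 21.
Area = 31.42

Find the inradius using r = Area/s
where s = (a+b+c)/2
s = (3 + 21 + 21)/2 = 45/2 = 22.5
r = Area/s = 31.42/22.5 ≈ 1.39644

r = 1.396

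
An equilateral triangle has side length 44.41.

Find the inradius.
r = Area/s with s the semi-perimeter.
Area = (√3/4)·44.41² = (√3/4)·1972.2481 ≈ 0.433013·1972.2481 ≈ 854.008
s = 3·44.41/2 = 66.615
r ≈ 854.008/66.615 ≈ 12.8201
(Equivalently r = side/(2√3) = 44.41/3.4641 ≈ 12.8201.)

r = 12.82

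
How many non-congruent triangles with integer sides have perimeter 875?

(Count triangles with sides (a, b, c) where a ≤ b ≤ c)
Let a ≤ b ≤ c with a + b + c = 875. The only binding inequality is a + b > c, i.e. 875 − c > c, so c < 875/2; and c ≥ 875/3 since c is the largest side.
So 292 ≤ c ≤ 437. For each c, b runs from ⌈(875 − c)/2⌉ up to c (then a = 875 − b − c satisfies 1 ≤ a ≤ b automatically), giving c − ⌈(875 − c)/2⌉ + 1 choices.
Summing over c: 1 + 3 + 4 + 6 + … + 217 + 219  (146 terms, c = 292, …, 437) = 16060
Check (closed form: nearest integer to p²/48 for even p, (p+3)²/48 for odd p): (875+3)²/48 = 878²/48 = 770884/48 ≈ 16060.08 → 16060

16060 triangles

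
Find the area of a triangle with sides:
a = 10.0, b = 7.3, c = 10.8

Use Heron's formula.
s = (10.0 + 7.3 + 10.8)/2 = 28.1/2 = 14.05
s − a = 4.05, s − b = 6.75, s − c = 3.25
s(s−a)(s−b)(s−c) = 14.05·4.05·6.75·3.25 ≈ 1248.3
Area = √1248.3 ≈ 35.3313

Area = 35.33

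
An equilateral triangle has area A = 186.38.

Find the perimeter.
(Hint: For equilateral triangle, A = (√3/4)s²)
A = (√3/4)s²  ⇒  s² = 4A/√3 = 4·186.38/√3 = 745.52/1.73205 ≈ 430.426
s ≈ √430.426 ≈ 20.7467
Perimeter = 3s ≈ 3·20.7467 ≈ 62.2401

Perimeter = 62.24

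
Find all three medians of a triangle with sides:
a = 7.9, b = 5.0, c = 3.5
Median formula: m_a = ½√(2b² + 2c² − a²) (and cyclically). a² = 62.41, b² = 25, c² = 12.25.
m_a = ½√(2·25 + 2·12.25 − 62.41) = ½√12.09 ≈ ½·3.47707 ≈ 1.73853
m_b = ½√(2·62.41 + 2·12.25 − 25) = ½√124.32 ≈ ½·11.1499 ≈ 5.57494
m_c = ½√(2·62.41 + 2·25 − 12.25) = ½√162.57 ≈ ½·12.7503 ≈ 6.37515

m_a = 1.739, m_b = 5.575, m_c = 6.375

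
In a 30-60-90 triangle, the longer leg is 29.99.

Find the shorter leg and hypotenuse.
In a 30-60-90 triangle the sides are in ratio 1 : √3 : 2, so short leg = long leg/√3 and hypotenuse = 2·(short leg).
Short leg = 29.99/√3 ≈ 29.99/1.73205 ≈ 17.3147
Hypotenuse = 2·17.3147 ≈ 34.6295

Short leg = 17.31, Hypotenuse = 34.63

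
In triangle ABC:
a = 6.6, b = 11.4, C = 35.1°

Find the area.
Two sides and the included angle (SAS): A = ½·a·b·sin(C) = ½·6.6·11.4·sin(35.1°)
sin(35.1°) ≈ 0.575005
A ≈ ½·75.24·0.575005 = 37.62·0.575005 ≈ 21.6317

Area = 21.63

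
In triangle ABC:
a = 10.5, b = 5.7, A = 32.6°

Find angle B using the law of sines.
a/sin(A) = b/sin(B)  ⇒  sin(B) = b·sin(A)/a = 5.7·sin(32.6°)/10.5
sin(32.6°) ≈ 0.538771
sin(B) ≈ 5.7·0.538771/10.5 ≈ 3.07099/10.5 ≈ 0.292476
B = arcsin(0.292476) ≈ 17.0062°
(Since b ≤ a we need B ≤ A, so the obtuse alternative 180° − 17.0062° ≈ 162.994° is rejected.)

B = 17.01°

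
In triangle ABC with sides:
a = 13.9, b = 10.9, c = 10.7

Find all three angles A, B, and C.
Law of cosines for each angle (a² = 193.21, b² = 118.81, c² = 114.49):
cos(A) = (b² + c² − a²)/(2bc) = (118.81 + 114.49 − 193.21)/(2·10.9·10.7) = 40.09/233.26 ≈ 0.171868  ⇒  A ≈ 80.1035°
cos(B) = (a² + c² − b²)/(2ac) = (193.21 + 114.49 − 118.81)/(2·13.9·10.7) = 188.89/297.46 ≈ 0.63501  ⇒  B ≈ 50.5793°
cos(C) = (a² + b² − c²)/(2ab) = (193.21 + 118.81 − 114.49)/(2·13.9·10.9) = 197.53/303.02 ≈ 0.651871  ⇒  C ≈ 49.3172°
Check: A + B + C ≈ 180°

A = 80.1°, B = 50.58°, C = 49.32°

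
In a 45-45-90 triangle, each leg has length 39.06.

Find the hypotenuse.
In a 45-45-90 triangle the sides are in ratio 1 : 1 : √2, so hypotenuse = leg·√2.
Hypotenuse = 39.06·√2 ≈ 39.06·1.41421 ≈ 55.2392

Hypotenuse = 39.06√2 = 55.24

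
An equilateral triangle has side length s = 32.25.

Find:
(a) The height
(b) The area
(a) The height splits the triangle into two 30-60-90 halves: h = s·√3/2 = 32.25·1.73205/2 ≈ 55.8586/2 ≈ 27.9293
(b) Area = (√3/4)·s² = (√3/4)·32.25² = (√3/4)·1040.0625 ≈ 0.433013·1040.0625 ≈ 450.36

Height = 27.93, Area = 450.4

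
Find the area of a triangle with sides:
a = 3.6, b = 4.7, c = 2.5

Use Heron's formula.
s = (3.6 + 4.7 + 2.5)/2 = 10.8/2 = 5.4
s − a = 1.8, s − b = 0.7, s − c = 2.9
s(s−a)(s−b)(s−c) = 5.4·1.8·0.7·2.9 ≈ 19.7316
Area = √19.7316 ≈ 4.44203

Area = 4.442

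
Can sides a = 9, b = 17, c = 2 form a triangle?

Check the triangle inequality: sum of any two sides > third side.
a + b vs c: 9 + 17 = 26 > 2  ✓
a + c vs b: 9 + 2 = 11 ≤ 17  ✗
b + c vs a: 17 + 2 = 19 > 9  ✓

No: 9 + 2 = 11 is not > 17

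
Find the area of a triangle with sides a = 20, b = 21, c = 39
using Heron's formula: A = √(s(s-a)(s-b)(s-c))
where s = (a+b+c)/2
s = (20 + 21 + 39)/2 = 80/2 = 40
s − a = 20, s − b = 19, s − c = 1
s(s−a)(s−b)(s−c) = 40·20·19·1 = 15200
Area = √15200 ≈ 123.288

s = 40.0, Area = 123.3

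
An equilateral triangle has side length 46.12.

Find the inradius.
r = Area/s with s the semi-perimeter.
Area = (√3/4)·46.12² = (√3/4)·2127.0544 ≈ 0.433013·2127.0544 ≈ 921.042
s = 3·46.12/2 = 69.18
r ≈ 921.042/69.18 ≈ 13.3137
(Equivalently r = side/(2√3) = 46.12/3.4641 ≈ 13.3137.)

r = 13.31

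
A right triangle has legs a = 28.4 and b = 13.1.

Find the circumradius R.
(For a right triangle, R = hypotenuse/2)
Hypotenuse c = √(a² + b²) = √(806.56 + 171.61) = √978.17 ≈ 31.2757
R = c/2 ≈ 31.2757/2 ≈ 15.6379

R = 15.64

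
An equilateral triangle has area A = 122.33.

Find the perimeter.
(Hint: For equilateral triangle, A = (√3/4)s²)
A = (√3/4)s²  ⇒  s² = 4A/√3 = 4·122.33/√3 = 489.32/1.73205 ≈ 282.509
s ≈ √282.509 ≈ 16.808
Perimeter = 3s ≈ 3·16.808 ≈ 50.424

Perimeter = 50.42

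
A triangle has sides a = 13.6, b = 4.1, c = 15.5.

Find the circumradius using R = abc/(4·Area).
First find the area with Heron's formula.
s = (13.6 + 4.1 + 15.5)/2 = 16.6
Area = √(s(s−a)(s−b)(s−c)) = √(16.6·3·12.5·1.1) ≈ √684.75 ≈ 26.1677
abc = 13.6·4.1·15.5 = 864.28
R = abc/(4·Area) ≈ 864.28/(4·26.1677) = 864.28/104.671 ≈ 8.25712

R = 8.257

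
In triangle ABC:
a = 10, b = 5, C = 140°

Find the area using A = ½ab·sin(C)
A = ½·a·b·sin(C) = ½·10·5·sin(140°)
sin(140°) ≈ 0.642788
A ≈ ½·50·0.642788 = 25·0.642788 ≈ 16.0697

Area = 16.07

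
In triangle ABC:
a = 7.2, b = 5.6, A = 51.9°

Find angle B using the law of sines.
a/sin(A) = b/sin(B)  ⇒  sin(B) = b·sin(A)/a = 5.6·sin(51.9°)/7.2
sin(51.9°) ≈ 0.786935
sin(B) ≈ 5.6·0.786935/7.2 ≈ 4.40684/7.2 ≈ 0.612061
B = arcsin(0.612061) ≈ 37.7386°
(Since b ≤ a we need B ≤ A, so the obtuse alternative 180° − 37.7386° ≈ 142.261° is rejected.)

B = 37.74°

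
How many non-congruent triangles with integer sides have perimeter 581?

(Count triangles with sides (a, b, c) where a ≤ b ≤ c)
Let a ≤ b ≤ c with a + b + c = 581. The only binding inequality is a + b > c, i.e. 581 − c > c, so c < 581/2; and c ≥ 581/3 since c is the largest side.
So 194 ≤ c ≤ 290. For each c, b runs from ⌈(581 − c)/2⌉ up to c (then a = 581 − b − c satisfies 1 ≤ a ≤ b automatically), giving c − ⌈(581 − c)/2⌉ + 1 choices.
Summing over c: 1 + 3 + 4 + 6 + … + 144 + 145  (97 terms, c = 194, …, 290) = 7105
Check (closed form: nearest integer to p²/48 for even p, (p+3)²/48 for odd p): (581+3)²/48 = 584²/48 = 341056/48 ≈ 7105.33 → 7105

7105 triangles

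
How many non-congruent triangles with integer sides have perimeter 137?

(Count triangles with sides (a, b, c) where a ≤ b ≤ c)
Let a ≤ b ≤ c with a + b + c = 137. The only binding inequality is a + b > c, i.e. 137 − c > c, so c < 137/2; and c ≥ 137/3 since c is the largest side.
So 46 ≤ c ≤ 68. For each c, b runs from ⌈(137 − c)/2⌉ up to c (then a = 137 − b − c satisfies 1 ≤ a ≤ b automatically), giving c − ⌈(137 − c)/2⌉ + 1 choices.
Summing over c: 1 + 3 + 4 + 6 + … + 33 + 34  (23 terms, c = 46, …, 68) = 408
Check (closed form: nearest integer to p²/48 for even p, (p+3)²/48 for odd p): (137+3)²/48 = 140²/48 = 19600/48 ≈ 408.33 → 408

408 triangles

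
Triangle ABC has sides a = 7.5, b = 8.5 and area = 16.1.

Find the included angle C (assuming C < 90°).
Area = ½·a·b·sin(C)  ⇒  sin(C) = 2·Area/(a·b) = 2·16.1/(7.5·8.5) = 32.2/63.75 ≈ 0.505098
C = arcsin(0.505098) ≈ 30.3379° (taking the acute solution since C < 90°)

C = 30.34°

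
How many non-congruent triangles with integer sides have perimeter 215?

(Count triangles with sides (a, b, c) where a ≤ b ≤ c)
Let a ≤ b ≤ c with a + b + c = 215. The only binding inequality is a + b > c, i.e. 215 − c > c, so c < 215/2; and c ≥ 215/3 since c is the largest side.
So 72 ≤ c ≤ 107. For each c, b runs from ⌈(215 − c)/2⌉ up to c (then a = 215 − b − c satisfies 1 ≤ a ≤ b automatically), giving c − ⌈(215 − c)/2⌉ + 1 choices.
Summing over c: 1 + 3 + 4 + 6 + … + 52 + 54  (36 terms, c = 72, …, 107) = 990
Check (closed form: nearest integer to p²/48 for even p, (p+3)²/48 for odd p): (215+3)²/48 = 218²/48 = 47524/48 ≈ 990.08 → 990

990 triangles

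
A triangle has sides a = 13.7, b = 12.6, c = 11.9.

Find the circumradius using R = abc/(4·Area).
First find the area with Heron's formula.
s = (13.7 + 12.6 + 11.9)/2 = 19.1
Area = √(s(s−a)(s−b)(s−c)) = √(19.1·5.4·6.5·7.2) ≈ √4826.95 ≈ 69.4763
abc = 13.7·12.6·11.9 = 2054.178
R = abc/(4·Area) ≈ 2054.178/(4·69.4763) = 2054.178/277.905 ≈ 7.39165

R = 7.392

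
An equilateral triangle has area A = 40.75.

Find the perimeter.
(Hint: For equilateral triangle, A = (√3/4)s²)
A = (√3/4)s²  ⇒  s² = 4A/√3 = 4·40.75/√3 = 163/1.73205 ≈ 94.1081
s ≈ √94.1081 ≈ 9.70093
Perimeter = 3s ≈ 3·9.70093 ≈ 29.1028

Perimeter = 29.1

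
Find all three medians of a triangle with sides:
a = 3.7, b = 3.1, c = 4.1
Median formula: m_a = ½√(2b² + 2c² − a²) (and cyclically). a² = 13.69, b² = 9.61, c² = 16.81.
m_a = ½√(2·9.61 + 2·16.81 − 13.69) = ½√39.15 ≈ ½·6.257 ≈ 3.1285
m_b = ½√(2·13.69 + 2·16.81 − 9.61) = ½√51.39 ≈ ½·7.16868 ≈ 3.58434
m_c = ½√(2·13.69 + 2·9.61 − 16.81) = ½√29.79 ≈ ½·5.45802 ≈ 2.72901

m_a = 3.128, m_b = 3.584, m_c = 2.729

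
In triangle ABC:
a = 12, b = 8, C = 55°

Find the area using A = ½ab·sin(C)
A = ½·a·b·sin(C) = ½·12·8·sin(55°)
sin(55°) ≈ 0.819152
A ≈ ½·96·0.819152 = 48·0.819152 ≈ 39.3193

Area = 39.32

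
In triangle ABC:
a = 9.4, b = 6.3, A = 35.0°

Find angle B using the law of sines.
a/sin(A) = b/sin(B)  ⇒  sin(B) = b·sin(A)/a = 6.3·sin(35.0°)/9.4
sin(35.0°) ≈ 0.573576
sin(B) ≈ 6.3·0.573576/9.4 ≈ 3.61353/9.4 ≈ 0.384418
B = arcsin(0.384418) ≈ 22.6076°
(Since b ≤ a we need B ≤ A, so the obtuse alternative 180° − 22.6076° ≈ 157.392° is rejected.)

B = 22.61°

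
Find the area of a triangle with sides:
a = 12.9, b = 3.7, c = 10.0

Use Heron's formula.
s = (12.9 + 3.7 + 10.0)/2 = 26.6/2 = 13.3
s − a = 0.4, s − b = 9.6, s − c = 3.3
s(s−a)(s−b)(s−c) = 13.3·0.4·9.6·3.3 ≈ 168.538
Area = √168.538 ≈ 12.9822

Area = 12.98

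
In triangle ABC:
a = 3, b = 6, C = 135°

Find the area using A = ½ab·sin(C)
A = ½·a·b·sin(C) = ½·3·6·sin(135°)
sin(135°) ≈ 0.707107
A ≈ ½·18·0.707107 = 9·0.707107 ≈ 6.36396

Area = 6.364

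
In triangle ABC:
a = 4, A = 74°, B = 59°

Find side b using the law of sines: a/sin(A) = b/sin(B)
a/sin(A) = b/sin(B)  ⇒  b = a·sin(B)/sin(A) = 4·sin(59°)/sin(74°)
sin(59°) ≈ 0.857167, sin(74°) ≈ 0.961262
b ≈ 4·0.857167/0.961262 ≈ 3.42867/0.961262 ≈ 3.56684

b = 3.567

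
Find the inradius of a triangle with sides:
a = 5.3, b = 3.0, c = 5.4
r = Area/s where s is the semi-perimeter.
s = (5.3 + 3.0 + 5.4)/2 = 13.7/2 = 6.85
Area = √(s(s−a)(s−b)(s−c)) = √(6.85·1.55·3.85·1.45) ≈ √59.2722 ≈ 7.69884
r ≈ 7.69884/6.85 ≈ 1.12392

r = 1.124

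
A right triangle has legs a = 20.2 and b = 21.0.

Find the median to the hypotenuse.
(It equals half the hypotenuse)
Hypotenuse c = √(a² + b²) = √(408.04 + 441) = √849.04 ≈ 29.1383
Median to hypotenuse = c/2 ≈ 29.1383/2 ≈ 14.5691

Median = 14.57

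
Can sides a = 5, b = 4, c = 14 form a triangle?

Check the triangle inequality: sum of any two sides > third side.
a + b vs c: 5 + 4 = 9 ≤ 14  ✗
a + c vs b: 5 + 14 = 19 > 4  ✓
b + c vs a: 4 + 14 = 18 > 5  ✓

No: 5 + 4 = 9 is not > 14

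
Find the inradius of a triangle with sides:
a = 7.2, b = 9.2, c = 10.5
r = Area/s where s is the semi-perimeter.
s = (7.2 + 9.2 + 10.5)/2 = 26.9/2 = 13.45
Area = √(s(s−a)(s−b)(s−c)) = √(13.45·6.25·4.25·2.95) ≈ √1053.93 ≈ 32.4643
r ≈ 32.4643/13.45 ≈ 2.41371

r = 2.414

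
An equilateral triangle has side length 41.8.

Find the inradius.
r = Area/s with s the semi-perimeter.
Area = (√3/4)·41.8² = (√3/4)·1747.24 ≈ 0.433013·1747.24 ≈ 756.577
s = 3·41.8/2 = 62.7
r ≈ 756.577/62.7 ≈ 12.0666
(Equivalently r = side/(2√3) = 41.8/3.4641 ≈ 12.0666.)

r = 12.07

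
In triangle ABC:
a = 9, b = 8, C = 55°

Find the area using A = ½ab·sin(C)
A = ½·a·b·sin(C) = ½·9·8·sin(55°)
sin(55°) ≈ 0.819152
A ≈ ½·72·0.819152 = 36·0.819152 ≈ 29.4895

Area = 29.49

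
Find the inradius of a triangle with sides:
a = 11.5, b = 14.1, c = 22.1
r = Area/s where s is the semi-perimeter.
s = (11.5 + 14.1 + 22.1)/2 = 47.7/2 = 23.85
Area = √(s(s−a)(s−b)(s−c)) = √(23.85·12.35·9.75·1.75) ≈ √5025.72 ≈ 70.8923
r ≈ 70.8923/23.85 ≈ 2.97242

r = 2.972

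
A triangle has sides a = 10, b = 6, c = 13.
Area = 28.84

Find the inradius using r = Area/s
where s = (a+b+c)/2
s = (10 + 6 + 13)/2 = 29/2 = 14.5
r = Area/s = 28.84/14.5 ≈ 1.98897

r = 1.989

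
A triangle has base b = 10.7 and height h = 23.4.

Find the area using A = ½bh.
A = ½·b·h = ½·10.7·23.4 = ½·250.38 = 125.19

Area = 125.19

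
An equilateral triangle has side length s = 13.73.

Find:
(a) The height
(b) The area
(a) The height splits the triangle into two 30-60-90 halves: h = s·√3/2 = 13.73·1.73205/2 ≈ 23.7811/2 ≈ 11.8905
(b) Area = (√3/4)·s² = (√3/4)·13.73² = (√3/4)·188.5129 ≈ 0.433013·188.5129 ≈ 81.6285

Height = 11.89, Area = 81.63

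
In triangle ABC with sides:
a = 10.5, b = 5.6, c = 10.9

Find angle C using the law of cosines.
c² = a² + b² − 2ab·cos(C)  ⇒  cos(C) = (a² + b² − c²)/(2ab)
cos(C) = (10.5² + 5.6² − 10.9²)/(2·10.5·5.6) = (110.25 + 31.36 − 118.81)/117.6 = 22.8/117.6 ≈ 0.193878
C = arccos(0.193878) ≈ 78.8208°

C = 78.82°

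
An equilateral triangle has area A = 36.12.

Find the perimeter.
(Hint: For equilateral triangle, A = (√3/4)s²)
A = (√3/4)s²  ⇒  s² = 4A/√3 = 4·36.12/√3 = 144.48/1.73205 ≈ 83.4156
s ≈ √83.4156 ≈ 9.13321
Perimeter = 3s ≈ 3·9.13321 ≈ 27.3996

Perimeter = 27.4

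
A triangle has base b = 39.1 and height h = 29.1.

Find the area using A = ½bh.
A = ½·b·h = ½·39.1·29.1 = ½·1137.81 = 568.905

Area = 568.905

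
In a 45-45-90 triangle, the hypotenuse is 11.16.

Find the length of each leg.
In a 45-45-90 triangle hypotenuse = leg·√2, so leg = hypotenuse/√2.
Leg = 11.16/√2 ≈ 11.16/1.41421 ≈ 7.89131

Each leg = 7.891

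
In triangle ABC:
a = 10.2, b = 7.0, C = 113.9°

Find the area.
Two sides and the included angle (SAS): A = ½·a·b·sin(C) = ½·10.2·7.0·sin(113.9°)
sin(113.9°) ≈ 0.914254
A ≈ ½·71.4·0.914254 = 35.7·0.914254 ≈ 32.6389

Area = 32.64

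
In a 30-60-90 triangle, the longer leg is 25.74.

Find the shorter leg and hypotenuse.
In a 30-60-90 triangle the sides are in ratio 1 : √3 : 2, so short leg = long leg/√3 and hypotenuse = 2·(short leg).
Short leg = 25.74/√3 ≈ 25.74/1.73205 ≈ 14.861
Hypotenuse = 2·14.861 ≈ 29.722

Short leg = 14.86, Hypotenuse = 29.72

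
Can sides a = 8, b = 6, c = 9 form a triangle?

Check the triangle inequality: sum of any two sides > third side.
a + b vs c: 8 + 6 = 14 > 9  ✓
a + c vs b: 8 + 9 = 17 > 6  ✓
b + c vs a: 6 + 9 = 15 > 8  ✓

Yes, triangle inequality satisfied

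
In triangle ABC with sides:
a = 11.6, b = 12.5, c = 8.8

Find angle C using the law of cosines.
c² = a² + b² − 2ab·cos(C)  ⇒  cos(C) = (a² + b² − c²)/(2ab)
cos(C) = (11.6² + 12.5² − 8.8²)/(2·11.6·12.5) = (134.56 + 156.25 − 77.44)/290 = 213.37/290 ≈ 0.735759
C = arccos(0.735759) ≈ 42.6286°

C = 42.63°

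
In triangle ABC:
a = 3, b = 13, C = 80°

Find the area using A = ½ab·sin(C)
A = ½·a·b·sin(C) = ½·3·13·sin(80°)
sin(80°) ≈ 0.984808
A ≈ ½·39·0.984808 = 19.5·0.984808 ≈ 19.2038

Area = 19.2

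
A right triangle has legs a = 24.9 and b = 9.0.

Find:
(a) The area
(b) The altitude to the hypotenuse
(a) The legs are perpendicular, so Area = ½·a·b = ½·24.9·9.0 = ½·224.1 = 112.05
(b) Hypotenuse c = √(a² + b²) = √(620.01 + 81) = √701.01 ≈ 26.4766
    Area = ½·c·h_c  ⇒  h_c = 2·Area/c = 224.1/26.4766 ≈ 8.46408

Area = 112.05, h_c = 8.464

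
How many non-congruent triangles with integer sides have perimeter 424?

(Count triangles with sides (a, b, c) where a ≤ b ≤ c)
Let a ≤ b ≤ c with a + b + c = 424. The only binding inequality is a + b > c, i.e. 424 − c > c, so c < 424/2; and c ≥ 424/3 since c is the largest side.
So 142 ≤ c ≤ 211. For each c, b runs from ⌈(424 − c)/2⌉ up to c (then a = 424 − b − c satisfies 1 ≤ a ≤ b automatically), giving c − ⌈(424 − c)/2⌉ + 1 choices.
Summing over c: 2 + 3 + 5 + 6 + … + 104 + 105  (70 terms, c = 142, …, 211) = 3745
Check (closed form: nearest integer to p²/48 for even p, (p+3)²/48 for odd p): 424²/48 = 179776/48 ≈ 3745.33 → 3745

3745 triangles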